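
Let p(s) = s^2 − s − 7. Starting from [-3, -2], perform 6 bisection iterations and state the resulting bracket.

p(-2.5) = 1.75 > 0, so the root lies in [-2.5, -2]
p(-2.25) = 0.3125 > 0, so the root lies in [-2.25, -2]
p(-2.125) = -0.359375 < 0, so the root lies in [-2.25, -2.125]
p(-2.1875) = -0.0273 < 0, so the root lies in [-2.25, -2.1875]
p(-2.21875) = 0.1416 > 0, so the root lies in [-2.21875, -2.1875]
p(-2.203125) = 0.0569 > 0, so the root lies in [-2.203125, -2.1875]

[-2.203125, -2.1875]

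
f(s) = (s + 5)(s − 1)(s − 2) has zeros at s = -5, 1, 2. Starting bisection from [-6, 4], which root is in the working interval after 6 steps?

f(-1) = 24 > 0, so the root lies in [-6, -1]
f(-3.5) = 37.125 > 0, so the root lies in [-6, -3.5]
f(-4.75) = 9.703125 > 0, so the root lies in [-6, -4.75]
f(-5.375) = -17.6309 < 0, so the root lies in [-5.375, -4.75]
f(-5.0625) = -2.676 < 0, so the root lies in [-5.0625, -4.75]
f(-4.90625) = 3.8241 > 0, so the root lies in [-5.0625, -4.90625]

-5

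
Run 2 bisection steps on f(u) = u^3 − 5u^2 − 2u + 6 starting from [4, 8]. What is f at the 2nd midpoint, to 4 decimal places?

-4.0000

u = 6 gives f = 30, positive; keep [4, 6]
u = 5 gives f = -4, negative; keep [5, 6]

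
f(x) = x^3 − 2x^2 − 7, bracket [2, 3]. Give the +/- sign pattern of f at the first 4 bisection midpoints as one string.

--+-

f(2.5) = -3.875 < 0, so the root lies in [2.5, 3]
f(2.75) = -1.328125 < 0, so the root lies in [2.75, 3]
f(2.875) = 0.232422 > 0, so the root lies in [2.75, 2.875]
f(2.8125) = -0.573 < 0, so the root lies in [2.8125, 2.875]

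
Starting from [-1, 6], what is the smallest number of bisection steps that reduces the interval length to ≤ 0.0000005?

24

Width after n steps is 7/2^n. Need 2^n ≥ 7/0.0000005 = 14000000.
2^23 = 8388608 < 14000000 ≤ 2^24 = 16777216, so n = 24.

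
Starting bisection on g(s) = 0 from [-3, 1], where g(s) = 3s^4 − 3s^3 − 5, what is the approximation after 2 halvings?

midpoint -1: g = 1 > 0 → [-1, 1]
midpoint 0: g = -5 < 0 → [-1, 0]

0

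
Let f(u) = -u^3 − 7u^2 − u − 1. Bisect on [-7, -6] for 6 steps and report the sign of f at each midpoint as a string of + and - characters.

m = -6.5, f(m) = -15.625 (−); new bracket [-7, -6.5]
m = -6.75, f(m) = -5.640625 (−); new bracket [-7, -6.75]
m = -6.875, f(m) = -0.033203 (−); new bracket [-7, -6.875]
m = -6.9375, f(m) = 2.9294 (+); new bracket [-6.9375, -6.875]
m = -6.90625, f(m) = 1.4347 (+); new bracket [-6.90625, -6.875]
m = -6.890625, f(m) = 0.6974 (+); new bracket [-6.890625, -6.875]

---+++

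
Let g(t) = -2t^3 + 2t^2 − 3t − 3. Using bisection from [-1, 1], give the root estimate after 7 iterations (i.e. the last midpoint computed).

m = 0, g(m) = -3 (−); new bracket [-1, 0]
m = -0.5, g(m) = -0.75 (−); new bracket [-1, -0.5]
m = -0.75, g(m) = 1.21875 (+); new bracket [-0.75, -0.5]
m = -0.625, g(m) = 0.1445 (+); new bracket [-0.625, -0.5]
m = -0.5625, g(m) = -0.3237 (−); new bracket [-0.625, -0.5625]
m = -0.59375, g(m) = -0.095 (−); new bracket [-0.625, -0.59375]
m = -0.609375, g(m) = 0.0234 (+); new bracket [-0.609375, -0.59375]

-0.609375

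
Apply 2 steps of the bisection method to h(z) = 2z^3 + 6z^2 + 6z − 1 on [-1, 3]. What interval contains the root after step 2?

[0, 1]

m = 1, h(m) = 13 (+); new bracket [-1, 1]
m = 0, h(m) = -1 (−); new bracket [0, 1]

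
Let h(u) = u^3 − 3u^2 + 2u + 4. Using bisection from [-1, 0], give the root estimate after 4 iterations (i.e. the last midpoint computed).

-0.8125

u = -0.5 gives h = 2.125, positive; keep [-1, -0.5]
u = -0.75 gives h = 0.390625, positive; keep [-1, -0.75]
u = -0.875 gives h = -0.716797, negative; keep [-0.875, -0.75]
u = -0.8125 gives h = -0.1418, negative; keep [-0.8125, -0.75]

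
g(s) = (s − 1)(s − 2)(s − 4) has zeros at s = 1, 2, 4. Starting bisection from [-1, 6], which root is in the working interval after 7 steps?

4

g(2.5) = -1.125 < 0, so the root lies in [2.5, 6]
g(4.25) = 1.828125 > 0, so the root lies in [2.5, 4.25]
g(3.375) = -2.041016 < 0, so the root lies in [3.375, 4.25]
g(3.8125) = -0.9558 < 0, so the root lies in [3.8125, 4.25]
g(4.03125) = 0.1924 > 0, so the root lies in [3.8125, 4.03125]
g(3.921875) = -0.4387 < 0, so the root lies in [3.921875, 4.03125]
g(3.9765625) = -0.1379 < 0, so the root lies in [3.9765625, 4.03125]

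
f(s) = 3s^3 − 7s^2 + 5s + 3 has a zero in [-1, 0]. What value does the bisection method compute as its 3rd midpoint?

-0.375

s = -0.5 gives f = -1.625, negative; keep [-0.5, 0]
s = -0.25 gives f = 1.265625, positive; keep [-0.5, -0.25]
s = -0.375 gives f = -0.017578, negative; keep [-0.375, -0.25]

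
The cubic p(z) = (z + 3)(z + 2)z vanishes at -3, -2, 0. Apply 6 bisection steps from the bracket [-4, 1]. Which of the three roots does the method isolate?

0

midpoint -1.5: p = -1.125 < 0 → [-1.5, 1]
midpoint -0.25: p = -1.203125 < 0 → [-0.25, 1]
midpoint 0.375: p = 3.005859 > 0 → [-0.25, 0.375]
midpoint 0.0625: p = 0.3948 > 0 → [-0.25, 0.0625]
midpoint -0.09375: p = -0.5194 < 0 → [-0.09375, 0.0625]
midpoint -0.015625: p = -0.0925 < 0 → [-0.015625, 0.0625]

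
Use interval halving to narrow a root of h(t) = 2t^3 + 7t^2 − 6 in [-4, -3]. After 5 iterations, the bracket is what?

midpoint -3.5: h = -6 < 0 → [-3.5, -3]
midpoint -3.25: h = -0.71875 < 0 → [-3.25, -3]
midpoint -3.125: h = 1.324219 > 0 → [-3.25, -3.125]
midpoint -3.1875: h = 0.3501 > 0 → [-3.25, -3.1875]
midpoint -3.21875: h = -0.1723 < 0 → [-3.21875, -3.1875]

[-3.21875, -3.1875]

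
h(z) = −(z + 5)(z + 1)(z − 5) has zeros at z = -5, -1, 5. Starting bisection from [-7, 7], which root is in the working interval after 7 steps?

midpoint 0: h = 25 > 0 → [0, 7]
midpoint 3.5: h = 57.375 > 0 → [3.5, 7]
midpoint 5.25: h = -16.015625 < 0 → [3.5, 5.25]
midpoint 4.375: h = 31.4941 > 0 → [4.375, 5.25]
midpoint 4.8125: h = 10.6941 > 0 → [4.8125, 5.25]
midpoint 5.03125: h = -1.8907 < 0 → [4.8125, 5.03125]
midpoint 4.921875: h = 4.5903 > 0 → [4.921875, 5.03125]

5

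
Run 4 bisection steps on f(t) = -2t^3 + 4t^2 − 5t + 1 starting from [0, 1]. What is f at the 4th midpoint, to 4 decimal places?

f(0.5) = -0.75 < 0, so the root lies in [0, 0.5]
f(0.25) = -0.03125 < 0, so the root lies in [0, 0.25]
f(0.125) = 0.433594 > 0, so the root lies in [0.125, 0.25]
f(0.1875) = 0.1899 > 0, so the root lies in [0.1875, 0.25]

0.1899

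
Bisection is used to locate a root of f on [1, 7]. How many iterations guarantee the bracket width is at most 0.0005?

Width after n steps is 6/2^n. Need 2^n ≥ 6/0.0005 = 12000.
2^13 = 8192 < 12000 ≤ 2^14 = 16384, so n = 14.

14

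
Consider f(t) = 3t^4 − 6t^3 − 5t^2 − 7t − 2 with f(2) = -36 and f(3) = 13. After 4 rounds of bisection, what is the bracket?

t = 2.5 gives f = -27.3125, negative; keep [2.5, 3]
t = 2.75 gives f = -12.269531, negative; keep [2.75, 3]
t = 2.875 gives f = -1.073486, negative; keep [2.875, 3]
t = 2.9375 gives f = 5.5826, positive; keep [2.875, 2.9375]

[2.875, 2.9375]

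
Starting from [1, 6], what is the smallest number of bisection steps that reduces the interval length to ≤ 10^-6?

23

Width after n steps is 5/2^n. Need 2^n ≥ 5/10^-6 = 5000000.
2^22 = 4194304 < 5000000 ≤ 2^23 = 8388608, so n = 23.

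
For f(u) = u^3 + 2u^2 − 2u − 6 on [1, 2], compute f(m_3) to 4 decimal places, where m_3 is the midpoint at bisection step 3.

u = 1.5 gives f = -1.125, negative; keep [1.5, 2]
u = 1.75 gives f = 1.984375, positive; keep [1.5, 1.75]
u = 1.625 gives f = 0.322266, positive; keep [1.5, 1.625]

0.3223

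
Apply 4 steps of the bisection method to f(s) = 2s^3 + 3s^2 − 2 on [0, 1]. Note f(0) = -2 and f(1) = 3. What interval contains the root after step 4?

s = 0.5 gives f = -1, negative; keep [0.5, 1]
s = 0.75 gives f = 0.53125, positive; keep [0.5, 0.75]
s = 0.625 gives f = -0.339844, negative; keep [0.625, 0.75]
s = 0.6875 gives f = 0.0679, positive; keep [0.625, 0.6875]

[0.625, 0.6875]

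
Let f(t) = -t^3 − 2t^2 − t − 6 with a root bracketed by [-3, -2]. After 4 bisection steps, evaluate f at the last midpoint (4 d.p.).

t = -2.5 gives f = -0.375, negative; keep [-3, -2.5]
t = -2.75 gives f = 2.421875, positive; keep [-2.75, -2.5]
t = -2.625 gives f = 0.931641, positive; keep [-2.625, -2.5]
t = -2.5625 gives f = 0.2561, positive; keep [-2.5625, -2.5]

0.2561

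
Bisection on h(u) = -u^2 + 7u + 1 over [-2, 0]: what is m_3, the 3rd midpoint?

m = -1, h(m) = -7 (−); new bracket [-1, 0]
m = -0.5, h(m) = -2.75 (−); new bracket [-0.5, 0]
m = -0.25, h(m) = -0.8125 (−); new bracket [-0.25, 0]

-0.25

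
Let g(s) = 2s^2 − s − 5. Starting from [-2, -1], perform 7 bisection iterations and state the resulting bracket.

[-1.3515625, -1.34375]

g(-1.5) = 1 > 0, so the root lies in [-1.5, -1]
g(-1.25) = -0.625 < 0, so the root lies in [-1.5, -1.25]
g(-1.375) = 0.15625 > 0, so the root lies in [-1.375, -1.25]
g(-1.3125) = -0.2422 < 0, so the root lies in [-1.375, -1.3125]
g(-1.34375) = -0.0449 < 0, so the root lies in [-1.375, -1.34375]
g(-1.359375) = 0.0552 > 0, so the root lies in [-1.359375, -1.34375]
g(-1.3515625) = 0.005 > 0, so the root lies in [-1.3515625, -1.34375]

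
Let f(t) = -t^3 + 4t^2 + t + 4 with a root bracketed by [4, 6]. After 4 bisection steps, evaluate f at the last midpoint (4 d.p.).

1.1973

m = 5, f(m) = -16 (−); new bracket [4, 5]
m = 4.5, f(m) = -1.625 (−); new bracket [4, 4.5]
m = 4.25, f(m) = 3.734375 (+); new bracket [4.25, 4.5]
m = 4.375, f(m) = 1.1973 (+); new bracket [4.375, 4.5]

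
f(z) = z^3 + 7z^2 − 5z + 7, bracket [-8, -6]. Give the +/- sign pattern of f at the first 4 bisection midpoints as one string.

m = -7, f(m) = 42 (+); new bracket [-8, -7]
m = -7.5, f(m) = 16.375 (+); new bracket [-8, -7.5]
m = -7.75, f(m) = 0.703125 (+); new bracket [-8, -7.75]
m = -7.875, f(m) = -7.8887 (−); new bracket [-7.875, -7.75]

+++-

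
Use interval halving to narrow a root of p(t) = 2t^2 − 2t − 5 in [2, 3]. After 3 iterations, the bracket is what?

[2.125, 2.25]

midpoint 2.5: p = 2.5 > 0 → [2, 2.5]
midpoint 2.25: p = 0.625 > 0 → [2, 2.25]
midpoint 2.125: p = -0.21875 < 0 → [2.125, 2.25]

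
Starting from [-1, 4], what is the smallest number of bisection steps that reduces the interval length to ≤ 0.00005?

17

Width after n steps is 5/2^n. Need 2^n ≥ 5/0.00005 = 100000.
2^16 = 65536 < 100000 ≤ 2^17 = 131072, so n = 17.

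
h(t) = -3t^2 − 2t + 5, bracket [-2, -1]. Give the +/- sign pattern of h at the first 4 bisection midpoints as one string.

+-+-

midpoint -1.5: h = 1.25 > 0 → [-2, -1.5]
midpoint -1.75: h = -0.6875 < 0 → [-1.75, -1.5]
midpoint -1.625: h = 0.328125 > 0 → [-1.75, -1.625]
midpoint -1.6875: h = -0.168 < 0 → [-1.6875, -1.625]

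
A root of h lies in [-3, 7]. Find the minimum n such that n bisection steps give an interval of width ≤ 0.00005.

Width after n steps is 10/2^n. Need 2^n ≥ 10/0.00005 = 200000.
2^17 = 131072 < 200000 ≤ 2^18 = 262144, so n = 18.

18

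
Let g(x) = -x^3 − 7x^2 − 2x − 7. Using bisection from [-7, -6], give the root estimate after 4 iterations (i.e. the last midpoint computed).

-6.8125

midpoint -6.5: g = -15.125 < 0 → [-7, -6.5]
midpoint -6.75: g = -4.890625 < 0 → [-7, -6.75]
midpoint -6.875: g = 0.841797 > 0 → [-6.875, -6.75]
midpoint -6.8125: g = -2.0769 < 0 → [-6.875, -6.8125]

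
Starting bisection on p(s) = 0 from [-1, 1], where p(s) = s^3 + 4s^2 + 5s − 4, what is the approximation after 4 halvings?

0.625

s = 0 gives p = -4, negative; keep [0, 1]
s = 0.5 gives p = -0.375, negative; keep [0.5, 1]
s = 0.75 gives p = 2.421875, positive; keep [0.5, 0.75]
s = 0.625 gives p = 0.9316, positive; keep [0.5, 0.625]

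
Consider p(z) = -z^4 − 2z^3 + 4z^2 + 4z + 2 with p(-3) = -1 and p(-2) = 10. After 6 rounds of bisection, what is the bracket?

midpoint -2.5: p = 9.1875 > 0 → [-3, -2.5]
midpoint -2.75: p = 5.652344 > 0 → [-3, -2.75]
midpoint -2.875: p = 2.769287 > 0 → [-3, -2.875]
midpoint -2.9375: p = 1.0024 > 0 → [-3, -2.9375]
midpoint -2.96875: p = 0.0316 > 0 → [-3, -2.96875]
midpoint -2.984375: p = -0.4765 < 0 → [-2.984375, -2.96875]

[-2.984375, -2.96875]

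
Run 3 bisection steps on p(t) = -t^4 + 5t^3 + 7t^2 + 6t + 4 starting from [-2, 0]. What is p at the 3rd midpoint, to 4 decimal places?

1.0117

p(-1) = -1 < 0, so the root lies in [-1, 0]
p(-0.5) = 2.0625 > 0, so the root lies in [-1, -0.5]
p(-0.75) = 1.011719 > 0, so the root lies in [-1, -0.75]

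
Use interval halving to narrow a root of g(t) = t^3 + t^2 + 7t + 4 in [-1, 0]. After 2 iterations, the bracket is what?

midpoint -0.5: g = 0.625 > 0 → [-1, -0.5]
midpoint -0.75: g = -1.109375 < 0 → [-0.75, -0.5]

[-0.75, -0.5]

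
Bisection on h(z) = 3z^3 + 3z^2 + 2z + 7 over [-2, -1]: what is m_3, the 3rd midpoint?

midpoint -1.5: h = 0.625 > 0 → [-2, -1.5]
midpoint -1.75: h = -3.390625 < 0 → [-1.75, -1.5]
midpoint -1.625: h = -1.201172 < 0 → [-1.625, -1.5]

-1.625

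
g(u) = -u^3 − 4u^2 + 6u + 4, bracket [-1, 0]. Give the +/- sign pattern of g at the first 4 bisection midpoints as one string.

+---

g(-0.5) = 0.125 > 0, so the root lies in [-1, -0.5]
g(-0.75) = -2.328125 < 0, so the root lies in [-0.75, -0.5]
g(-0.625) = -1.068359 < 0, so the root lies in [-0.625, -0.5]
g(-0.5625) = -0.4626 < 0, so the root lies in [-0.5625, -0.5]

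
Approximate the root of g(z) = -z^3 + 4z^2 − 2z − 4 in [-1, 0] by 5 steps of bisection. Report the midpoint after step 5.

-0.71875

g(-0.5) = -1.875 < 0, so the root lies in [-1, -0.5]
g(-0.75) = 0.171875 > 0, so the root lies in [-0.75, -0.5]
g(-0.625) = -0.943359 < 0, so the root lies in [-0.75, -0.625]
g(-0.6875) = -0.4094 < 0, so the root lies in [-0.75, -0.6875]
g(-0.71875) = -0.1248 < 0, so the root lies in [-0.75, -0.71875]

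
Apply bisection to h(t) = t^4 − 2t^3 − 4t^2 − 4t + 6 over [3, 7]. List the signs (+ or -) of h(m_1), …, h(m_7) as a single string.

+++--++

m = 5, h(m) = 261 (+); new bracket [3, 5]
m = 4, h(m) = 54 (+); new bracket [3, 4]
m = 3.5, h(m) = 7.3125 (+); new bracket [3, 3.5]
m = 3.25, h(m) = -6.3398 (−); new bracket [3.25, 3.5]
m = 3.375, h(m) = -0.2029 (−); new bracket [3.375, 3.5]
m = 3.4375, h(m) = 3.374 (+); new bracket [3.375, 3.4375]
m = 3.40625, h(m) = 1.5415 (+); new bracket [3.375, 3.40625]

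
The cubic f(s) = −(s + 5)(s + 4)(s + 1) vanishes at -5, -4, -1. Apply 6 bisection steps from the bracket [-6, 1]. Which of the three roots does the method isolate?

-1

m = -2.5, f(m) = 5.625 (+); new bracket [-2.5, 1]
m = -0.75, f(m) = -3.453125 (−); new bracket [-2.5, -0.75]
m = -1.625, f(m) = 5.009766 (+); new bracket [-1.625, -0.75]
m = -1.1875, f(m) = 2.0105 (+); new bracket [-1.1875, -0.75]
m = -0.96875, f(m) = -0.3819 (−); new bracket [-1.1875, -0.96875]
m = -1.078125, f(m) = 0.8953 (+); new bracket [-1.078125, -0.96875]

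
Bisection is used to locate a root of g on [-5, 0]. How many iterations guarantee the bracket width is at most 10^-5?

Width after n steps is 5/2^n. Need 2^n ≥ 5/10^-5 = 500000.
2^18 = 262144 < 500000 ≤ 2^19 = 524288, so n = 19.

19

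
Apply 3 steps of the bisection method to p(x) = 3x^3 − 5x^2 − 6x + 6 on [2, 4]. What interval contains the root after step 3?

[2, 2.25]

midpoint 3: p = 24 > 0 → [2, 3]
midpoint 2.5: p = 6.625 > 0 → [2, 2.5]
midpoint 2.25: p = 1.359375 > 0 → [2, 2.25]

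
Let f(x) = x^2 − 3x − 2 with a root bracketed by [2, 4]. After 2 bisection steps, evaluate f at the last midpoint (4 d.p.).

f(3) = -2 < 0, so the root lies in [3, 4]
f(3.5) = -0.25 < 0, so the root lies in [3.5, 4]

-0.2500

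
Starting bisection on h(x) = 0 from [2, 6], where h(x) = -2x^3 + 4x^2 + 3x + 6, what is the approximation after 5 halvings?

2.875

m = 4, h(m) = -46 (−); new bracket [2, 4]
m = 3, h(m) = -3 (−); new bracket [2, 3]
m = 2.5, h(m) = 7.25 (+); new bracket [2.5, 3]
m = 2.75, h(m) = 2.9062 (+); new bracket [2.75, 3]
m = 2.875, h(m) = 0.1602 (+); new bracket [2.875, 3]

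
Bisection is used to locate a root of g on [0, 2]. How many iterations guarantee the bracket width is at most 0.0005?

12

Width after n steps is 2/2^n. Need 2^n ≥ 2/0.0005 = 4000.
2^11 = 2048 < 4000 ≤ 2^12 = 4096, so n = 12.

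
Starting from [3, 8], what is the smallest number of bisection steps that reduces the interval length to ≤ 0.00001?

19

Width after n steps is 5/2^n. Need 2^n ≥ 5/0.00001 = 500000.
2^18 = 262144 < 500000 ≤ 2^19 = 524288, so n = 19.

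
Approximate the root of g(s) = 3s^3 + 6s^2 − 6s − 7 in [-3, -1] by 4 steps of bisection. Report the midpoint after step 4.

-2.375

m = -2, g(m) = 5 (+); new bracket [-3, -2]
m = -2.5, g(m) = -1.375 (−); new bracket [-2.5, -2]
m = -2.25, g(m) = 2.703125 (+); new bracket [-2.5, -2.25]
m = -2.375, g(m) = 0.9043 (+); new bracket [-2.5, -2.375]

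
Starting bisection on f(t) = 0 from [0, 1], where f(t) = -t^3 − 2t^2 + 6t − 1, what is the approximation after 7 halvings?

0.1796875

f(0.5) = 1.375 > 0, so the root lies in [0, 0.5]
f(0.25) = 0.359375 > 0, so the root lies in [0, 0.25]
f(0.125) = -0.283203 < 0, so the root lies in [0.125, 0.25]
f(0.1875) = 0.0481 > 0, so the root lies in [0.125, 0.1875]
f(0.15625) = -0.1151 < 0, so the root lies in [0.15625, 0.1875]
f(0.171875) = -0.0329 < 0, so the root lies in [0.171875, 0.1875]
f(0.1796875) = 0.0077 > 0, so the root lies in [0.171875, 0.1796875]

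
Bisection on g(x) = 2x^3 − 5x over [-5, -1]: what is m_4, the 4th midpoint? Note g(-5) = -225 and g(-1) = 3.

g(-3) = -39 < 0, so the root lies in [-3, -1]
g(-2) = -6 < 0, so the root lies in [-2, -1]
g(-1.5) = 0.75 > 0, so the root lies in [-2, -1.5]
g(-1.75) = -1.9688 < 0, so the root lies in [-1.75, -1.5]

-1.75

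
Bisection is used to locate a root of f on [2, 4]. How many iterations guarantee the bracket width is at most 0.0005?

Width after n steps is 2/2^n. Need 2^n ≥ 2/0.0005 = 4000.
2^11 = 2048 < 4000 ≤ 2^12 = 4096, so n = 12.

12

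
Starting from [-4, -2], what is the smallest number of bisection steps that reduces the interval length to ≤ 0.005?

Width after n steps is 2/2^n. Need 2^n ≥ 2/0.005 = 400.
2^8 = 256 < 400 ≤ 2^9 = 512, so n = 9.

9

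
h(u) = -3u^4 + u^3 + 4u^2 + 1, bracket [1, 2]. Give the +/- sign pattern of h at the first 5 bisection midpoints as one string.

midpoint 1.5: h = -1.8125 < 0 → [1, 1.5]
midpoint 1.25: h = 1.878906 > 0 → [1.25, 1.5]
midpoint 1.375: h = 0.438721 > 0 → [1.375, 1.5]
midpoint 1.4375: h = -0.574 < 0 → [1.375, 1.4375]
midpoint 1.40625: h = -0.0409 < 0 → [1.375, 1.40625]

-++--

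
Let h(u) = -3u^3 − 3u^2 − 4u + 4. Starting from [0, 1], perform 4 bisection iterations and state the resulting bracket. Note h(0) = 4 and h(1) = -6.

[0.5625, 0.625]

m = 0.5, h(m) = 0.875 (+); new bracket [0.5, 1]
m = 0.75, h(m) = -1.953125 (−); new bracket [0.5, 0.75]
m = 0.625, h(m) = -0.404297 (−); new bracket [0.5, 0.625]
m = 0.5625, h(m) = 0.2668 (+); new bracket [0.5625, 0.625]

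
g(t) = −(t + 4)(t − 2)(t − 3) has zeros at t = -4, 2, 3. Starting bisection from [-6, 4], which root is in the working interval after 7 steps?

-4

m = -1, g(m) = -36 (−); new bracket [-6, -1]
m = -3.5, g(m) = -17.875 (−); new bracket [-6, -3.5]
m = -4.75, g(m) = 39.234375 (+); new bracket [-4.75, -3.5]
m = -4.125, g(m) = 5.4551 (+); new bracket [-4.125, -3.5]
m = -3.8125, g(m) = -7.4246 (−); new bracket [-4.125, -3.8125]
m = -3.96875, g(m) = -1.2998 (−); new bracket [-4.125, -3.96875]
m = -4.046875, g(m) = 1.9974 (+); new bracket [-4.046875, -3.96875]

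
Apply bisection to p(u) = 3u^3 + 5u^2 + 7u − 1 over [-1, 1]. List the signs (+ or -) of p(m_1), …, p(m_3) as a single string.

-++

u = 0 gives p = -1, negative; keep [0, 1]
u = 0.5 gives p = 4.125, positive; keep [0, 0.5]
u = 0.25 gives p = 1.109375, positive; keep [0, 0.25]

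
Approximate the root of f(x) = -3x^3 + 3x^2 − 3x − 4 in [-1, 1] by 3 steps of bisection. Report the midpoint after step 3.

-0.75

f(0) = -4 < 0, so the root lies in [-1, 0]
f(-0.5) = -1.375 < 0, so the root lies in [-1, -0.5]
f(-0.75) = 1.203125 > 0, so the root lies in [-0.75, -0.5]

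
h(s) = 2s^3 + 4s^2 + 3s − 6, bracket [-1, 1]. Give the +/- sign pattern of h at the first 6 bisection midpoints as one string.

midpoint 0: h = -6 < 0 → [0, 1]
midpoint 0.5: h = -3.25 < 0 → [0.5, 1]
midpoint 0.75: h = -0.65625 < 0 → [0.75, 1]
midpoint 0.875: h = 1.0273 > 0 → [0.75, 0.875]
midpoint 0.8125: h = 0.1509 > 0 → [0.75, 0.8125]
midpoint 0.78125: h = -0.2612 < 0 → [0.78125, 0.8125]

---++-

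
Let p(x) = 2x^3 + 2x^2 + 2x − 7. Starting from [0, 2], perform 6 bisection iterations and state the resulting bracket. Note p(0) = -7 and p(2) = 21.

[1.0625, 1.09375]

p(1) = -1 < 0, so the root lies in [1, 2]
p(1.5) = 7.25 > 0, so the root lies in [1, 1.5]
p(1.25) = 2.53125 > 0, so the root lies in [1, 1.25]
p(1.125) = 0.6289 > 0, so the root lies in [1, 1.125]
p(1.0625) = -0.2183 < 0, so the root lies in [1.0625, 1.125]
p(1.09375) = 0.197 > 0, so the root lies in [1.0625, 1.09375]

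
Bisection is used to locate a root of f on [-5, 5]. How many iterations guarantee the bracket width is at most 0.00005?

18

Width after n steps is 10/2^n. Need 2^n ≥ 10/0.00005 = 200000.
2^17 = 131072 < 200000 ≤ 2^18 = 262144, so n = 18.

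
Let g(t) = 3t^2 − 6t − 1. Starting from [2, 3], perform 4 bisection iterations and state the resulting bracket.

t = 2.5 gives g = 2.75, positive; keep [2, 2.5]
t = 2.25 gives g = 0.6875, positive; keep [2, 2.25]
t = 2.125 gives g = -0.203125, negative; keep [2.125, 2.25]
t = 2.1875 gives g = 0.2305, positive; keep [2.125, 2.1875]

[2.125, 2.1875]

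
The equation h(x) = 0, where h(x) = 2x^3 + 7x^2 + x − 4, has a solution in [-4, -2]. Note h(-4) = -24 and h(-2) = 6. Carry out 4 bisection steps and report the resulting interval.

x = -3 gives h = 2, positive; keep [-4, -3]
x = -3.5 gives h = -7.5, negative; keep [-3.5, -3]
x = -3.25 gives h = -1.96875, negative; keep [-3.25, -3]
x = -3.125 gives h = 0.1992, positive; keep [-3.25, -3.125]

[-3.25, -3.125]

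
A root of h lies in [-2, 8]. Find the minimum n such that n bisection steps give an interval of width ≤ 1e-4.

Width after n steps is 10/2^n. Need 2^n ≥ 10/1e-4 = 100000.
2^16 = 65536 < 100000 ≤ 2^17 = 131072, so n = 17.

17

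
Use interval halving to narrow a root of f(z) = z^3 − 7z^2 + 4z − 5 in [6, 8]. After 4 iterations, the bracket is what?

[6.5, 6.625]

midpoint 7: f = 23 > 0 → [6, 7]
midpoint 6.5: f = -0.125 < 0 → [6.5, 7]
midpoint 6.75: f = 10.609375 > 0 → [6.5, 6.75]
midpoint 6.625: f = 5.041 > 0 → [6.5, 6.625]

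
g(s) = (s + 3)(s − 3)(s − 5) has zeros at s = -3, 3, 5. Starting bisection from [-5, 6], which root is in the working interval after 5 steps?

g(0.5) = 39.375 > 0, so the root lies in [-5, 0.5]
g(-2.25) = 28.546875 > 0, so the root lies in [-5, -2.25]
g(-3.625) = -35.712891 < 0, so the root lies in [-3.625, -2.25]
g(-2.9375) = 2.9456 > 0, so the root lies in [-3.625, -2.9375]
g(-3.28125) = -14.6297 < 0, so the root lies in [-3.28125, -2.9375]

-3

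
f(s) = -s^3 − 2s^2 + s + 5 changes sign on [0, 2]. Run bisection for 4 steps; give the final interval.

[1.25, 1.375]

midpoint 1: f = 3 > 0 → [1, 2]
midpoint 1.5: f = -1.375 < 0 → [1, 1.5]
midpoint 1.25: f = 1.171875 > 0 → [1.25, 1.5]
midpoint 1.375: f = -0.0059 < 0 → [1.25, 1.375]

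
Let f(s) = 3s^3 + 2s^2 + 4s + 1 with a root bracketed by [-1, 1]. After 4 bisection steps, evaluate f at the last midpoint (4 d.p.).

m = 0, f(m) = 1 (+); new bracket [-1, 0]
m = -0.5, f(m) = -0.875 (−); new bracket [-0.5, 0]
m = -0.25, f(m) = 0.078125 (+); new bracket [-0.5, -0.25]
m = -0.375, f(m) = -0.377 (−); new bracket [-0.375, -0.25]

-0.3770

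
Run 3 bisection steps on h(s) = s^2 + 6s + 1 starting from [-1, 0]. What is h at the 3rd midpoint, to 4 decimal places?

s = -0.5 gives h = -1.75, negative; keep [-0.5, 0]
s = -0.25 gives h = -0.4375, negative; keep [-0.25, 0]
s = -0.125 gives h = 0.265625, positive; keep [-0.25, -0.125]

0.2656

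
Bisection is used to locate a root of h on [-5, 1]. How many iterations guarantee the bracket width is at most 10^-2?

10

Width after n steps is 6/2^n. Need 2^n ≥ 6/10^-2 = 600.
2^9 = 512 < 600 ≤ 2^10 = 1024, so n = 10.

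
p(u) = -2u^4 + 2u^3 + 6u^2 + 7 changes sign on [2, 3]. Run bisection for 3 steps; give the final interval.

[2.375, 2.5]

u = 2.5 gives p = -2.375, negative; keep [2, 2.5]
u = 2.25 gives p = 8.898438, positive; keep [2.25, 2.5]
u = 2.375 gives p = 4.003418, positive; keep [2.375, 2.5]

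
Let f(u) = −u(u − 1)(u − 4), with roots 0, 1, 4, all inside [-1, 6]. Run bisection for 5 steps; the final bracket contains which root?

midpoint 2.5: f = 5.625 > 0 → [2.5, 6]
midpoint 4.25: f = -3.453125 < 0 → [2.5, 4.25]
midpoint 3.375: f = 5.009766 > 0 → [3.375, 4.25]
midpoint 3.8125: f = 2.0105 > 0 → [3.8125, 4.25]
midpoint 4.03125: f = -0.3819 < 0 → [3.8125, 4.03125]

4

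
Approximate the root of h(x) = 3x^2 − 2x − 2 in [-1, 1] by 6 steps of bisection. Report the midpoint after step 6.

h(0) = -2 < 0, so the root lies in [-1, 0]
h(-0.5) = -0.25 < 0, so the root lies in [-1, -0.5]
h(-0.75) = 1.1875 > 0, so the root lies in [-0.75, -0.5]
h(-0.625) = 0.4219 > 0, so the root lies in [-0.625, -0.5]
h(-0.5625) = 0.0742 > 0, so the root lies in [-0.5625, -0.5]
h(-0.53125) = -0.0908 < 0, so the root lies in [-0.5625, -0.53125]

-0.53125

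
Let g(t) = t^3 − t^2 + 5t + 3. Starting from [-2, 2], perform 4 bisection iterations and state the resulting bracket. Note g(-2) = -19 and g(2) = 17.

g(0) = 3 > 0, so the root lies in [-2, 0]
g(-1) = -4 < 0, so the root lies in [-1, 0]
g(-0.5) = 0.125 > 0, so the root lies in [-1, -0.5]
g(-0.75) = -1.7344 < 0, so the root lies in [-0.75, -0.5]

[-0.75, -0.5]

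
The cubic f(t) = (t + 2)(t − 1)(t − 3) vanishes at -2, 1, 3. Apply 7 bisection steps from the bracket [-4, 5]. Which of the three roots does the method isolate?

-2

f(0.5) = 3.125 > 0, so the root lies in [-4, 0.5]
f(-1.75) = 3.265625 > 0, so the root lies in [-4, -1.75]
f(-2.875) = -19.919922 < 0, so the root lies in [-2.875, -1.75]
f(-2.3125) = -5.4993 < 0, so the root lies in [-2.3125, -1.75]
f(-2.03125) = -0.4766 < 0, so the root lies in [-2.03125, -1.75]
f(-1.890625) = 1.5462 > 0, so the root lies in [-2.03125, -1.890625]
f(-1.9609375) = 0.5738 > 0, so the root lies in [-2.03125, -1.9609375]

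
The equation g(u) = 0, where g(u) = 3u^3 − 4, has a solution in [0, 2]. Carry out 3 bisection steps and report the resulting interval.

[1, 1.25]

g(1) = -1 < 0, so the root lies in [1, 2]
g(1.5) = 6.125 > 0, so the root lies in [1, 1.5]
g(1.25) = 1.859375 > 0, so the root lies in [1, 1.25]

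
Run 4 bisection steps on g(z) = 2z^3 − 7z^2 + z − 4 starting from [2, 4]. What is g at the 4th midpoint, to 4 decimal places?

2.9102

z = 3 gives g = -10, negative; keep [3, 4]
z = 3.5 gives g = -0.5, negative; keep [3.5, 4]
z = 3.75 gives g = 6.78125, positive; keep [3.5, 3.75]
z = 3.625 gives g = 2.9102, positive; keep [3.5, 3.625]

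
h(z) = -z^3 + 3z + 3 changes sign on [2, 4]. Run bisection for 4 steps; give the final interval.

z = 3 gives h = -15, negative; keep [2, 3]
z = 2.5 gives h = -5.125, negative; keep [2, 2.5]
z = 2.25 gives h = -1.640625, negative; keep [2, 2.25]
z = 2.125 gives h = -0.2207, negative; keep [2, 2.125]

[2, 2.125]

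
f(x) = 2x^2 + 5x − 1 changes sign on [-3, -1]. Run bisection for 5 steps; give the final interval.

[-2.6875, -2.625]

x = -2 gives f = -3, negative; keep [-3, -2]
x = -2.5 gives f = -1, negative; keep [-3, -2.5]
x = -2.75 gives f = 0.375, positive; keep [-2.75, -2.5]
x = -2.625 gives f = -0.3438, negative; keep [-2.75, -2.625]
x = -2.6875 gives f = 0.0078, positive; keep [-2.6875, -2.625]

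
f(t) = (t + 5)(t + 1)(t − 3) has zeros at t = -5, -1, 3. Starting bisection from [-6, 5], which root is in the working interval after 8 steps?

m = -0.5, f(m) = -7.875 (−); new bracket [-0.5, 5]
m = 2.25, f(m) = -17.671875 (−); new bracket [2.25, 5]
m = 3.625, f(m) = 24.931641 (+); new bracket [2.25, 3.625]
m = 2.9375, f(m) = -1.9534 (−); new bracket [2.9375, 3.625]
m = 3.28125, f(m) = 9.9715 (+); new bracket [2.9375, 3.28125]
m = 3.109375, f(m) = 3.6449 (+); new bracket [2.9375, 3.109375]
m = 3.0234375, f(m) = 0.7566 (+); new bracket [2.9375, 3.0234375]
m = 2.98046875, f(m) = -0.6204 (−); new bracket [2.98046875, 3.0234375]

3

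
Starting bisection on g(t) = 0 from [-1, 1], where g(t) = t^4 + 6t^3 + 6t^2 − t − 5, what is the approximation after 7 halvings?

midpoint 0: g = -5 < 0 → [0, 1]
midpoint 0.5: g = -3.1875 < 0 → [0.5, 1]
midpoint 0.75: g = 0.472656 > 0 → [0.5, 0.75]
midpoint 0.625: g = -1.6638 < 0 → [0.625, 0.75]
midpoint 0.6875: g = -0.6785 < 0 → [0.6875, 0.75]
midpoint 0.71875: g = -0.1244 < 0 → [0.71875, 0.75]
midpoint 0.734375: g = 0.1686 > 0 → [0.71875, 0.734375]

0.734375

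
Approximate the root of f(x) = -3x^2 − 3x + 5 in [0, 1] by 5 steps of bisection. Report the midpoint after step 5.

x = 0.5 gives f = 2.75, positive; keep [0.5, 1]
x = 0.75 gives f = 1.0625, positive; keep [0.75, 1]
x = 0.875 gives f = 0.078125, positive; keep [0.875, 1]
x = 0.9375 gives f = -0.4492, negative; keep [0.875, 0.9375]
x = 0.90625 gives f = -0.1826, negative; keep [0.875, 0.90625]

0.90625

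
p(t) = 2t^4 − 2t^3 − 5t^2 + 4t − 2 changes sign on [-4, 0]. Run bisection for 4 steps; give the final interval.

p(-2) = 18 > 0, so the root lies in [-2, 0]
p(-1) = -7 < 0, so the root lies in [-2, -1]
p(-1.5) = -2.375 < 0, so the root lies in [-2, -1.5]
p(-1.75) = 5.1641 > 0, so the root lies in [-1.75, -1.5]

[-1.75, -1.5]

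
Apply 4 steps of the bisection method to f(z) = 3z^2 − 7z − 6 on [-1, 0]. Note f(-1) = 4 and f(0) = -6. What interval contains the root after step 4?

[-0.6875, -0.625]

f(-0.5) = -1.75 < 0, so the root lies in [-1, -0.5]
f(-0.75) = 0.9375 > 0, so the root lies in [-0.75, -0.5]
f(-0.625) = -0.453125 < 0, so the root lies in [-0.75, -0.625]
f(-0.6875) = 0.2305 > 0, so the root lies in [-0.6875, -0.625]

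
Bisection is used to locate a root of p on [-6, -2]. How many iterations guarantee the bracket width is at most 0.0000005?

Width after n steps is 4/2^n. Need 2^n ≥ 4/0.0000005 = 8000000.
2^22 = 4194304 < 8000000 ≤ 2^23 = 8388608, so n = 23.

23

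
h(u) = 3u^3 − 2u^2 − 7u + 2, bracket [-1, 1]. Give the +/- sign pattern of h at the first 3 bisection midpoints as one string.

+-+

m = 0, h(m) = 2 (+); new bracket [0, 1]
m = 0.5, h(m) = -1.625 (−); new bracket [0, 0.5]
m = 0.25, h(m) = 0.171875 (+); new bracket [0.25, 0.5]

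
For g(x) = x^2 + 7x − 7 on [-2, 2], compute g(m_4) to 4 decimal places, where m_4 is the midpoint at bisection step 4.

-1.1875

x = 0 gives g = -7, negative; keep [0, 2]
x = 1 gives g = 1, positive; keep [0, 1]
x = 0.5 gives g = -3.25, negative; keep [0.5, 1]
x = 0.75 gives g = -1.1875, negative; keep [0.75, 1]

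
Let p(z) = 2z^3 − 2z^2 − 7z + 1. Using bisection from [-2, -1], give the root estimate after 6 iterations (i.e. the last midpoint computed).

midpoint -1.5: p = 0.25 > 0 → [-2, -1.5]
midpoint -1.75: p = -3.59375 < 0 → [-1.75, -1.5]
midpoint -1.625: p = -1.488281 < 0 → [-1.625, -1.5]
midpoint -1.5625: p = -0.5747 < 0 → [-1.5625, -1.5]
midpoint -1.53125: p = -0.1514 < 0 → [-1.53125, -1.5]
midpoint -1.515625: p = 0.052 > 0 → [-1.53125, -1.515625]

-1.515625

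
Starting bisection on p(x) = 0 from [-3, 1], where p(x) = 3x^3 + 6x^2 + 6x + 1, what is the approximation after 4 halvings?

-0.25

x = -1 gives p = -2, negative; keep [-1, 1]
x = 0 gives p = 1, positive; keep [-1, 0]
x = -0.5 gives p = -0.875, negative; keep [-0.5, 0]
x = -0.25 gives p = -0.1719, negative; keep [-0.25, 0]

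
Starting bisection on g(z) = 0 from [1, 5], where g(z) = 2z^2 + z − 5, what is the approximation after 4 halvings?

z = 3 gives g = 16, positive; keep [1, 3]
z = 2 gives g = 5, positive; keep [1, 2]
z = 1.5 gives g = 1, positive; keep [1, 1.5]
z = 1.25 gives g = -0.625, negative; keep [1.25, 1.5]

1.25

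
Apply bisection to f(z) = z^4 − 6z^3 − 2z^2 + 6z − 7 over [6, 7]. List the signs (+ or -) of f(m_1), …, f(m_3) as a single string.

m = 6.5, f(m) = 84.8125 (+); new bracket [6, 6.5]
m = 6.25, f(m) = 13.410156 (+); new bracket [6, 6.25]
m = 6.125, f(m) = -16.55835 (−); new bracket [6.125, 6.25]

++-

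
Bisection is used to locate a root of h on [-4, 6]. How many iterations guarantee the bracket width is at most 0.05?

8

Width after n steps is 10/2^n. Need 2^n ≥ 10/0.05 = 200.
2^7 = 128 < 200 ≤ 2^8 = 256, so n = 8.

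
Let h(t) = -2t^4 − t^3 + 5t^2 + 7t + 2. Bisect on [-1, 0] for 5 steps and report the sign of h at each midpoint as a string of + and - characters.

m = -0.5, h(m) = -0.25 (−); new bracket [-0.5, 0]
m = -0.25, h(m) = 0.570312 (+); new bracket [-0.5, -0.25]
m = -0.375, h(m) = 0.091309 (+); new bracket [-0.5, -0.375]
m = -0.4375, h(m) = -0.095 (−); new bracket [-0.4375, -0.375]
m = -0.40625, h(m) = -0.006 (−); new bracket [-0.40625, -0.375]

-++--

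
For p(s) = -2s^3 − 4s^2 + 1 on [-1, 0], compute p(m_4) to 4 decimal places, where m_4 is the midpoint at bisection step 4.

0.0903

s = -0.5 gives p = 0.25, positive; keep [-1, -0.5]
s = -0.75 gives p = -0.40625, negative; keep [-0.75, -0.5]
s = -0.625 gives p = -0.074219, negative; keep [-0.625, -0.5]
s = -0.5625 gives p = 0.0903, positive; keep [-0.625, -0.5625]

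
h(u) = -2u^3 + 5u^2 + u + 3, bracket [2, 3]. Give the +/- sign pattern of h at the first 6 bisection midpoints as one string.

++-++-

u = 2.5 gives h = 5.5, positive; keep [2.5, 3]
u = 2.75 gives h = 1.96875, positive; keep [2.75, 3]
u = 2.875 gives h = -0.324219, negative; keep [2.75, 2.875]
u = 2.8125 gives h = 0.8687, positive; keep [2.8125, 2.875]
u = 2.84375 gives h = 0.284, positive; keep [2.84375, 2.875]
u = 2.859375 gives h = -0.0171, negative; keep [2.84375, 2.859375]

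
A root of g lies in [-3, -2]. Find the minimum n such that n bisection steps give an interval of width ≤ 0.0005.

Width after n steps is 1/2^n. Need 2^n ≥ 1/0.0005 = 2000.
2^10 = 1024 < 2000 ≤ 2^11 = 2048, so n = 11.

11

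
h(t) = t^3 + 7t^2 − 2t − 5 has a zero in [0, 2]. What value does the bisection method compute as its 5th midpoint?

0.9375

m = 1, h(m) = 1 (+); new bracket [0, 1]
m = 0.5, h(m) = -4.125 (−); new bracket [0.5, 1]
m = 0.75, h(m) = -2.140625 (−); new bracket [0.75, 1]
m = 0.875, h(m) = -0.7207 (−); new bracket [0.875, 1]
m = 0.9375, h(m) = 0.1013 (+); new bracket [0.875, 0.9375]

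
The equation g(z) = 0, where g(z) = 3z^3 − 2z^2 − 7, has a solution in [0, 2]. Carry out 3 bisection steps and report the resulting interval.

midpoint 1: g = -6 < 0 → [1, 2]
midpoint 1.5: g = -1.375 < 0 → [1.5, 2]
midpoint 1.75: g = 2.953125 > 0 → [1.5, 1.75]

[1.5, 1.75]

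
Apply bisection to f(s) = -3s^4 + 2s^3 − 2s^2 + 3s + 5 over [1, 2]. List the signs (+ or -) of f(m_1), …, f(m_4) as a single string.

-+-+

m = 1.5, f(m) = -3.4375 (−); new bracket [1, 1.5]
m = 1.25, f(m) = 2.207031 (+); new bracket [1.25, 1.5]
m = 1.375, f(m) = -0.18042 (−); new bracket [1.25, 1.375]
m = 1.3125, f(m) = 1.1115 (+); new bracket [1.3125, 1.375]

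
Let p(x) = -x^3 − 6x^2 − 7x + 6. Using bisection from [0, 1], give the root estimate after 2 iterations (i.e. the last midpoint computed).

0.75

p(0.5) = 0.875 > 0, so the root lies in [0.5, 1]
p(0.75) = -3.046875 < 0, so the root lies in [0.5, 0.75]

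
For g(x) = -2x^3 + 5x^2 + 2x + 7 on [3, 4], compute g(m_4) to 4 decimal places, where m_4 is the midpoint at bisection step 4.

-0.5952

g(3.5) = -10.5 < 0, so the root lies in [3, 3.5]
g(3.25) = -2.34375 < 0, so the root lies in [3, 3.25]
g(3.125) = 1.042969 > 0, so the root lies in [3.125, 3.25]
g(3.1875) = -0.5952 < 0, so the root lies in [3.125, 3.1875]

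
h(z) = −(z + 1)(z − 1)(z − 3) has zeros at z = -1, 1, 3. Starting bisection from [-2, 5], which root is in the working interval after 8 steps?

3

h(1.5) = 1.875 > 0, so the root lies in [1.5, 5]
h(3.25) = -2.390625 < 0, so the root lies in [1.5, 3.25]
h(2.375) = 2.900391 > 0, so the root lies in [2.375, 3.25]
h(2.8125) = 1.2957 > 0, so the root lies in [2.8125, 3.25]
h(3.03125) = -0.2559 < 0, so the root lies in [2.8125, 3.03125]
h(2.921875) = 0.5889 > 0, so the root lies in [2.921875, 3.03125]
h(2.9765625) = 0.1842 > 0, so the root lies in [2.9765625, 3.03125]
h(3.00390625) = -0.0313 < 0, so the root lies in [2.9765625, 3.00390625]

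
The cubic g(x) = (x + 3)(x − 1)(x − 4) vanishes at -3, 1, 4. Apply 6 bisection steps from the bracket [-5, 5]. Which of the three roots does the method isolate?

x = 0 gives g = 12, positive; keep [-5, 0]
x = -2.5 gives g = 11.375, positive; keep [-5, -2.5]
x = -3.75 gives g = -27.609375, negative; keep [-3.75, -2.5]
x = -3.125 gives g = -3.6738, negative; keep [-3.125, -2.5]
x = -2.8125 gives g = 4.8699, positive; keep [-3.125, -2.8125]
x = -2.96875 gives g = 0.8643, positive; keep [-3.125, -2.96875]

-3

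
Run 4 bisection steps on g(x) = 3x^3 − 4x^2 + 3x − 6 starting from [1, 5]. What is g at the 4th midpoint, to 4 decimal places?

midpoint 3: g = 48 > 0 → [1, 3]
midpoint 2: g = 8 > 0 → [1, 2]
midpoint 1.5: g = -0.375 < 0 → [1.5, 2]
midpoint 1.75: g = 3.0781 > 0 → [1.5, 1.75]

3.0781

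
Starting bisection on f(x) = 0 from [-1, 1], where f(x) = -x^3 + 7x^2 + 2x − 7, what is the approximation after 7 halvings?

m = 0, f(m) = -7 (−); new bracket [0, 1]
m = 0.5, f(m) = -4.375 (−); new bracket [0.5, 1]
m = 0.75, f(m) = -1.984375 (−); new bracket [0.75, 1]
m = 0.875, f(m) = -0.5605 (−); new bracket [0.875, 1]
m = 0.9375, f(m) = 0.2034 (+); new bracket [0.875, 0.9375]
m = 0.90625, f(m) = -0.1828 (−); new bracket [0.90625, 0.9375]
m = 0.921875, f(m) = 0.0093 (+); new bracket [0.90625, 0.921875]

0.921875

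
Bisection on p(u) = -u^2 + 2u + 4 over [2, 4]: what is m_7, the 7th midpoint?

3.234375

m = 3, p(m) = 1 (+); new bracket [3, 4]
m = 3.5, p(m) = -1.25 (−); new bracket [3, 3.5]
m = 3.25, p(m) = -0.0625 (−); new bracket [3, 3.25]
m = 3.125, p(m) = 0.4844 (+); new bracket [3.125, 3.25]
m = 3.1875, p(m) = 0.2148 (+); new bracket [3.1875, 3.25]
m = 3.21875, p(m) = 0.0771 (+); new bracket [3.21875, 3.25]
m = 3.234375, p(m) = 0.0076 (+); new bracket [3.234375, 3.25]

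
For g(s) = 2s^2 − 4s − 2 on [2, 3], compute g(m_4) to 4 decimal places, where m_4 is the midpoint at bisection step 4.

m = 2.5, g(m) = 0.5 (+); new bracket [2, 2.5]
m = 2.25, g(m) = -0.875 (−); new bracket [2.25, 2.5]
m = 2.375, g(m) = -0.21875 (−); new bracket [2.375, 2.5]
m = 2.4375, g(m) = 0.1328 (+); new bracket [2.375, 2.4375]

0.1328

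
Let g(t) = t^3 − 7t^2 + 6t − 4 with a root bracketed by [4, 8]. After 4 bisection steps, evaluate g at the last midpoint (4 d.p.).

4.2031

m = 6, g(m) = -4 (−); new bracket [6, 8]
m = 7, g(m) = 38 (+); new bracket [6, 7]
m = 6.5, g(m) = 13.875 (+); new bracket [6, 6.5]
m = 6.25, g(m) = 4.2031 (+); new bracket [6, 6.25]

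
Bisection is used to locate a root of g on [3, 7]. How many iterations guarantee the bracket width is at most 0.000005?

Width after n steps is 4/2^n. Need 2^n ≥ 4/0.000005 = 800000.
2^19 = 524288 < 800000 ≤ 2^20 = 1048576, so n = 20.

20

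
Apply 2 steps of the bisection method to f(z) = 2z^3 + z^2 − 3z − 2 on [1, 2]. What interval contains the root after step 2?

[1.25, 1.5]

midpoint 1.5: f = 2.5 > 0 → [1, 1.5]
midpoint 1.25: f = -0.28125 < 0 → [1.25, 1.5]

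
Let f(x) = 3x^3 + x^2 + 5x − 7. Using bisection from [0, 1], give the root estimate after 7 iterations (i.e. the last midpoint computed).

0.8671875

m = 0.5, f(m) = -3.875 (−); new bracket [0.5, 1]
m = 0.75, f(m) = -1.421875 (−); new bracket [0.75, 1]
m = 0.875, f(m) = 0.150391 (+); new bracket [0.75, 0.875]
m = 0.8125, f(m) = -0.6682 (−); new bracket [0.8125, 0.875]
m = 0.84375, f(m) = -0.2673 (−); new bracket [0.84375, 0.875]
m = 0.859375, f(m) = -0.0606 (−); new bracket [0.859375, 0.875]
m = 0.8671875, f(m) = 0.0444 (+); new bracket [0.859375, 0.8671875]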